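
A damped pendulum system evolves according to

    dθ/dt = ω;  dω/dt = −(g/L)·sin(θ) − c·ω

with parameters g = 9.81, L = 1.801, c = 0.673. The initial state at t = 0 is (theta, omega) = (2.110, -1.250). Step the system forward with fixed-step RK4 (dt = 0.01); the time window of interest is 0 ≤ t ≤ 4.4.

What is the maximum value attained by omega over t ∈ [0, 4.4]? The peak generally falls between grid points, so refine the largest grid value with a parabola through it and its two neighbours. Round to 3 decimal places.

max omega = 2.062

t=0.000: state=(2.110, -1.250)
step 1 (dt=0.01): k1=(-1.250, -3.833), k2=(-1.269, -3.837), k3=(-1.269, -3.838), k4=(-1.288, -3.842); state += dt/6·(k1+2k2+2k3+k4)
t=0.010: state=(2.097, -1.288)
t=0.020: state=(2.084, -1.327)
t=0.030: state=(2.071, -1.365)
continuing one RK4 step at a time; state shown every 20 steps (Δt=0.2):
t=0.200: state=(1.782, -2.033)
t=0.400: state=(1.298, -2.786)
t=0.600: state=(0.685, -3.276)
t=0.800: state=(0.026, -3.203)
t=1.000: state=(-0.555, -2.520)
t=1.200: state=(-0.959, -1.492)
t=1.400: state=(-1.148, -0.409)
t=1.600: state=(-1.129, 0.575)
t=1.800: state=(-0.930, 1.380)
t=2.000: state=(-0.595, 1.911)
t=2.200: state=(-0.192, 2.057)
t=2.400: state=(0.199, 1.785)
t=2.600: state=(0.501, 1.199)
t=2.800: state=(0.669, 0.474)
t=3.000: state=(0.692, -0.237)
t=3.200: state=(0.583, -0.820)
t=3.400: state=(0.378, -1.191)
t=3.600: state=(0.125, -1.293)
t=3.800: state=(-0.121, -1.126)
t=4.000: state=(-0.312, -0.757)
t=4.200: state=(-0.417, -0.290)
t=4.400: state=(-0.428, 0.172)
largest grid value and its neighbours: omega(2.160)=2.06185, omega(2.170)=2.06217, omega(2.180)=2.06140
parabola through these three points peaks at t≈2.168 with omega≈2.06219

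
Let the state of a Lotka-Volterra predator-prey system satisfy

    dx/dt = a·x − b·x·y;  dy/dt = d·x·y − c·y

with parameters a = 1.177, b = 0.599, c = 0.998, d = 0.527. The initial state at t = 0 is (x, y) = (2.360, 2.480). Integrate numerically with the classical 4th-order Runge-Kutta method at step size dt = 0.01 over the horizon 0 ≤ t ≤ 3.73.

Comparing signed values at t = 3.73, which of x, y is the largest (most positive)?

t=0.000: state=(2.360, 2.480)
step 1 (dt=0.01): k1=(-0.728, 0.609), k2=(-0.731, 0.605), k3=(-0.731, 0.605), k4=(-0.734, 0.601); state += dt/6·(k1+2k2+2k3+k4)
t=0.010: state=(2.353, 2.486)
t=0.020: state=(2.345, 2.492)
t=0.030: state=(2.338, 2.498)
continuing one RK4 step at a time; state shown every 20 steps (Δt=0.2):
t=0.200: state=(2.204, 2.584)
t=0.400: state=(2.038, 2.647)
t=0.600: state=(1.875, 2.664)
t=0.800: state=(1.727, 2.638)
t=1.000: state=(1.599, 2.574)
t=1.200: state=(1.494, 2.481)
t=1.400: state=(1.414, 2.368)
t=1.600: state=(1.357, 2.244)
t=1.800: state=(1.323, 2.116)
t=2.000: state=(1.309, 1.991)
t=2.200: state=(1.314, 1.872)
t=2.400: state=(1.338, 1.763)
t=2.600: state=(1.379, 1.666)
t=2.800: state=(1.436, 1.582)
t=3.000: state=(1.510, 1.514)
t=3.200: state=(1.599, 1.460)
t=3.400: state=(1.703, 1.423)
t=3.600: state=(1.820, 1.403)
t=3.730: state=(1.901, 1.400)
compare at T: x=1.901, y=1.400

largest component: x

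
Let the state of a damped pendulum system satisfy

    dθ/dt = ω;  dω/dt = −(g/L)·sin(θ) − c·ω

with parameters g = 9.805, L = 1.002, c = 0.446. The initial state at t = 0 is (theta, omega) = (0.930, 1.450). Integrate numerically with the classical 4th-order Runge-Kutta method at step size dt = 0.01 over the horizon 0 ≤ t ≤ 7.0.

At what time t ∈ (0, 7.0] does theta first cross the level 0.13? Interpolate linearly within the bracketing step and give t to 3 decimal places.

t=0.000: state=(0.930, 1.450)
step 1 (dt=0.01): k1=(1.450, -8.491), k2=(1.408, -8.514), k3=(1.407, -8.513), k4=(1.365, -8.534); state += dt/6·(k1+2k2+2k3+k4)
t=0.010: state=(0.944, 1.365)
t=0.020: state=(0.957, 1.279)
t=0.030: state=(0.970, 1.193)
continuing one RK4 step at a time; state shown every 25 steps (Δt=0.25):
t=0.250: state=(1.024, -0.677)
t=0.500: state=(0.629, -2.345)
t=0.680: state=(0.153, -2.809)
next step: t=0.690: state=(0.125, -2.810) — theta has crossed 0.13
linear interpolation between t=0.680 (0.15291) and t=0.690 (0.12481) → t≈0.688

t = 0.688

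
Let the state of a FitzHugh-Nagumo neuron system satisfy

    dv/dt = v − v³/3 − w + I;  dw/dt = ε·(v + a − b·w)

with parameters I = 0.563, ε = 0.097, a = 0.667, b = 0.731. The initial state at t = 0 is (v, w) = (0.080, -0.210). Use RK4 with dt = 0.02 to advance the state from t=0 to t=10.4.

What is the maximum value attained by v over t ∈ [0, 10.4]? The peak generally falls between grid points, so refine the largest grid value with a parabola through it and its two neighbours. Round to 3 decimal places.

max v = 1.882

t=0.000: state=(0.080, -0.210)
step 1 (dt=0.02): k1=(0.853, 0.087), k2=(0.860, 0.088), k3=(0.860, 0.088), k4=(0.868, 0.089); state += dt/6·(k1+2k2+2k3+k4)
t=0.020: state=(0.097, -0.208)
t=0.040: state=(0.115, -0.206)
t=0.060: state=(0.133, -0.205)
continuing one RK4 step at a time; state shown every 25 steps (Δt=0.5):
t=0.500: state=(0.607, -0.155)
t=1.000: state=(1.262, -0.073)
t=1.500: state=(1.717, 0.033)
t=2.000: state=(1.867, 0.150)
t=2.500: state=(1.878, 0.266)
t=3.000: state=(1.849, 0.378)
t=3.500: state=(1.809, 0.484)
t=4.000: state=(1.765, 0.584)
t=4.500: state=(1.720, 0.678)
t=5.000: state=(1.674, 0.767)
t=5.500: state=(1.627, 0.851)
t=6.000: state=(1.578, 0.929)
t=6.500: state=(1.528, 1.003)
t=7.000: state=(1.477, 1.071)
t=7.500: state=(1.423, 1.135)
t=8.000: state=(1.367, 1.193)
t=8.500: state=(1.308, 1.247)
t=9.000: state=(1.244, 1.297)
t=9.500: state=(1.176, 1.341)
t=10.000: state=(1.100, 1.380)
t=10.400: state=(1.032, 1.408)
largest grid value and its neighbours: v(2.300)=1.88194, v(2.320)=1.88195, v(2.340)=1.88187
parabola through these three points peaks at t≈2.312 with v≈1.88196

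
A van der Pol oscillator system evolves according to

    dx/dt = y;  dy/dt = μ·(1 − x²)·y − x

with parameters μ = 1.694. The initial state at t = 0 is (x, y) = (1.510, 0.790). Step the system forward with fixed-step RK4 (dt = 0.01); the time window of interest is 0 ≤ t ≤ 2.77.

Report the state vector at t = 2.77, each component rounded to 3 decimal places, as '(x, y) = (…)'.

t=0.000: state=(1.510, 0.790)
step 1 (dt=0.01): k1=(0.790, -3.223), k2=(0.774, -3.208), k3=(0.774, -3.208), k4=(0.758, -3.191); state += dt/6·(k1+2k2+2k3+k4)
t=0.010: state=(1.518, 0.758)
t=0.020: state=(1.525, 0.726)
t=0.030: state=(1.532, 0.695)
continuing one RK4 step at a time; state shown every 10 steps (Δt=0.1):
t=0.100: state=(1.574, 0.487)
t=0.200: state=(1.609, 0.235)
t=0.300: state=(1.622, 0.038)
t=0.400: state=(1.618, -0.113)
t=0.500: state=(1.601, -0.228)
t=0.600: state=(1.574, -0.316)
t=0.700: state=(1.538, -0.387)
t=0.800: state=(1.497, -0.446)
t=0.900: state=(1.449, -0.500)
t=1.000: state=(1.397, -0.551)
t=1.100: state=(1.339, -0.603)
t=1.200: state=(1.276, -0.658)
t=1.300: state=(1.207, -0.719)
t=1.400: state=(1.132, -0.789)
t=1.500: state=(1.049, -0.871)
t=1.600: state=(0.957, -0.971)
t=1.700: state=(0.854, -1.092)
t=1.800: state=(0.738, -1.244)
t=1.900: state=(0.604, -1.436)
t=2.000: state=(0.449, -1.678)
t=2.100: state=(0.266, -1.983)
t=2.200: state=(0.050, -2.355)
t=2.300: state=(-0.206, -2.777)
t=2.400: state=(-0.505, -3.179)
t=2.500: state=(-0.837, -3.417)
t=2.600: state=(-1.176, -3.303)
t=2.700: state=(-1.483, -2.766)
t=2.770: state=(-1.658, -2.221)

(x, y) = (-1.658, -2.221)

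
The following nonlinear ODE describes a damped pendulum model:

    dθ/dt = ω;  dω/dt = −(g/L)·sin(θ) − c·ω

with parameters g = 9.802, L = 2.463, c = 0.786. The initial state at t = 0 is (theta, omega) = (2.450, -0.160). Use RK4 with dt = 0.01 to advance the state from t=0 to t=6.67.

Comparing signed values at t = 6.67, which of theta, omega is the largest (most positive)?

t=0.000: state=(2.450, -0.160)
step 1 (dt=0.01): k1=(-0.160, -2.412), k2=(-0.172, -2.405), k3=(-0.172, -2.406), k4=(-0.184, -2.399); state += dt/6·(k1+2k2+2k3+k4)
t=0.010: state=(2.448, -0.184)
t=0.020: state=(2.446, -0.208)
t=0.030: state=(2.444, -0.232)
continuing one RK4 step at a time; state shown every 25 steps (Δt=0.25):
t=0.250: state=(2.337, -0.739)
t=0.500: state=(2.080, -1.326)
t=0.750: state=(1.671, -1.944)
t=1.000: state=(1.114, -2.475)
t=1.250: state=(0.463, -2.658)
t=1.500: state=(-0.168, -2.298)
t=1.750: state=(-0.651, -1.512)
t=2.000: state=(-0.914, -0.593)
t=2.250: state=(-0.954, 0.249)
t=2.500: state=(-0.805, 0.906)
t=2.750: state=(-0.523, 1.301)
t=3.000: state=(-0.181, 1.376)
t=3.250: state=(0.139, 1.140)
t=3.500: state=(0.372, 0.698)
t=3.750: state=(0.482, 0.189)
t=4.000: state=(0.471, -0.266)
t=4.250: state=(0.361, -0.587)
t=4.500: state=(0.192, -0.729)
t=4.750: state=(0.011, -0.687)
t=5.000: state=(-0.139, -0.501)
t=5.250: state=(-0.233, -0.238)
t=5.500: state=(-0.258, 0.029)
t=5.750: state=(-0.223, 0.242)
t=6.000: state=(-0.145, 0.365)
t=6.250: state=(-0.049, 0.386)
t=6.500: state=(0.041, 0.318)
t=6.670: state=(0.088, 0.236)
compare at T: theta=0.088, omega=0.236

largest component: omega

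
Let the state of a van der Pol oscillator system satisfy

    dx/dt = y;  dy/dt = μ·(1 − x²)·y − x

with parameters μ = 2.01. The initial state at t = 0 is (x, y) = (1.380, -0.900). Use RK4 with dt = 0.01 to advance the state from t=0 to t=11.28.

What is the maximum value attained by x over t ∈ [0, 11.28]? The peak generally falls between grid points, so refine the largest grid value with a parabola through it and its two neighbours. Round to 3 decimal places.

max x = 2.020

t=0.000: state=(1.380, -0.900)
step 1 (dt=0.01): k1=(-0.900, 0.256), k2=(-0.899, 0.236), k3=(-0.899, 0.236), k4=(-0.898, 0.216); state += dt/6·(k1+2k2+2k3+k4)
t=0.010: state=(1.371, -0.898)
t=0.020: state=(1.362, -0.896)
t=0.030: state=(1.353, -0.894)
continuing one RK4 step at a time; state shown every 50 steps (Δt=0.5):
t=0.500: state=(0.895, -1.169)
t=1.000: state=(0.009, -2.726)
t=1.500: state=(-1.708, -2.414)
t=2.000: state=(-2.028, 0.177)
t=2.500: state=(-1.884, 0.342)
t=3.000: state=(-1.697, 0.408)
t=3.500: state=(-1.470, 0.511)
t=4.000: state=(-1.169, 0.722)
t=4.500: state=(-0.689, 1.312)
t=5.000: state=(0.387, 3.335)
t=5.500: state=(1.902, 1.184)
t=6.000: state=(1.981, -0.256)
t=6.500: state=(1.821, -0.363)
t=7.000: state=(1.622, -0.438)
t=7.500: state=(1.374, -0.568)
t=8.000: state=(1.028, -0.860)
t=8.500: state=(0.415, -1.792)
t=9.000: state=(-1.047, -3.804)
t=9.500: state=(-2.013, -0.200)
t=10.000: state=(-1.930, 0.313)
t=10.500: state=(-1.753, 0.387)
t=11.000: state=(-1.540, 0.475)
t=11.280: state=(-1.396, 0.554)
largest grid value and its neighbours: x(5.750)=2.01992, x(5.760)=2.01995, x(5.770)=2.01979
parabola through these three points peaks at t≈5.757 with x≈2.01996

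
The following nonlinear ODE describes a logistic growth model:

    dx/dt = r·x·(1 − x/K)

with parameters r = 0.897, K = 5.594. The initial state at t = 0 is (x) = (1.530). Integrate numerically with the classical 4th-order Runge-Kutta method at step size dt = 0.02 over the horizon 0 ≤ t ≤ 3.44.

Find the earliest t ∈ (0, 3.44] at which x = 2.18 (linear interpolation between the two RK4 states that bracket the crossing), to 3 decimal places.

t = 0.589

t=0.000: state=(1.530)
step 1 (dt=0.02): k1=(0.997), k2=(1.001), k3=(1.001), k4=(1.005); state += dt/6·(k1+2k2+2k3+k4)
t=0.020: state=(1.550)
t=0.040: state=(1.570)
t=0.060: state=(1.591)
continuing one RK4 step at a time; state shown every 10 steps (Δt=0.2):
t=0.200: state=(1.737)
t=0.400: state=(1.959)
t=0.580: state=(2.169)
next step: t=0.600: state=(2.193) — x has crossed 2.18
linear interpolation between t=0.580 (2.16926) and t=0.600 (2.19313) → t≈0.589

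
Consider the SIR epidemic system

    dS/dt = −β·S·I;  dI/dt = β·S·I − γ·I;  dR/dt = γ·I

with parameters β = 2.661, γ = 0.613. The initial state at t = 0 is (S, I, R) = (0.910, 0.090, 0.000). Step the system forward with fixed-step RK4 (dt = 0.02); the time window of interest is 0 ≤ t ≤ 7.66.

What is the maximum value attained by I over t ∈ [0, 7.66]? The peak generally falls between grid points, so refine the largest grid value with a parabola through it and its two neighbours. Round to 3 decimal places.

max I = 0.453

t=0.000: state=(0.910, 0.090, 0.000)
step 1 (dt=0.02): k1=(-0.218, 0.163, 0.055), k2=(-0.221, 0.165, 0.056), k3=(-0.221, 0.165, 0.056), k4=(-0.225, 0.168, 0.057); state += dt/6·(k1+2k2+2k3+k4)
t=0.020: state=(0.906, 0.093, 0.001)
t=0.040: state=(0.901, 0.097, 0.002)
t=0.060: state=(0.896, 0.100, 0.003)
continuing one RK4 step at a time; state shown every 25 steps (Δt=0.5):
t=0.500: state=(0.754, 0.203, 0.043)
t=1.000: state=(0.522, 0.350, 0.128)
t=1.500: state=(0.305, 0.443, 0.252)
t=2.000: state=(0.167, 0.443, 0.390)
t=2.500: state=(0.096, 0.386, 0.518)
t=3.000: state=(0.060, 0.315, 0.625)
t=3.500: state=(0.042, 0.247, 0.711)
t=4.000: state=(0.031, 0.191, 0.778)
t=4.500: state=(0.025, 0.146, 0.829)
t=5.000: state=(0.021, 0.111, 0.868)
t=5.500: state=(0.018, 0.084, 0.898)
t=6.000: state=(0.017, 0.063, 0.920)
t=6.500: state=(0.016, 0.047, 0.937)
t=7.000: state=(0.015, 0.036, 0.950)
t=7.500: state=(0.014, 0.027, 0.959)
t=7.660: state=(0.014, 0.024, 0.962)
largest grid value and its neighbours: I(1.720)=0.45313, I(1.740)=0.45316, I(1.760)=0.45305
parabola through these three points peaks at t≈1.734 with I≈0.45316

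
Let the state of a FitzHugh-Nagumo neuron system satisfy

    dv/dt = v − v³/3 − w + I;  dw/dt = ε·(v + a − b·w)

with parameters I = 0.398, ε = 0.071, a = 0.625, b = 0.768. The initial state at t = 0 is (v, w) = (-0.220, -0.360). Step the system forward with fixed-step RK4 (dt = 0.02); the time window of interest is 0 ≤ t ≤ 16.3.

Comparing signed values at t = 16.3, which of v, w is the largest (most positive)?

t=0.000: state=(-0.220, -0.360)
step 1 (dt=0.02): k1=(0.542, 0.048), k2=(0.546, 0.049), k3=(0.546, 0.049), k4=(0.551, 0.049); state += dt/6·(k1+2k2+2k3+k4)
t=0.020: state=(-0.209, -0.359)
t=0.040: state=(-0.198, -0.358)
t=0.060: state=(-0.187, -0.357)
continuing one RK4 step at a time; state shown every 50 steps (Δt=1):
t=1.000: state=(0.646, -0.287)
t=2.000: state=(1.730, -0.141)
t=3.000: state=(1.897, 0.038)
t=4.000: state=(1.847, 0.208)
t=5.000: state=(1.780, 0.366)
t=6.000: state=(1.711, 0.510)
t=7.000: state=(1.639, 0.642)
t=8.000: state=(1.565, 0.762)
t=9.000: state=(1.487, 0.870)
t=10.000: state=(1.403, 0.967)
t=11.000: state=(1.312, 1.053)
t=12.000: state=(1.210, 1.127)
t=13.000: state=(1.090, 1.190)
t=14.000: state=(0.936, 1.240)
t=15.000: state=(0.711, 1.275)
t=16.000: state=(0.299, 1.287)
t=16.300: state=(0.092, 1.284)
compare at T: v=0.092, w=1.284

largest component: w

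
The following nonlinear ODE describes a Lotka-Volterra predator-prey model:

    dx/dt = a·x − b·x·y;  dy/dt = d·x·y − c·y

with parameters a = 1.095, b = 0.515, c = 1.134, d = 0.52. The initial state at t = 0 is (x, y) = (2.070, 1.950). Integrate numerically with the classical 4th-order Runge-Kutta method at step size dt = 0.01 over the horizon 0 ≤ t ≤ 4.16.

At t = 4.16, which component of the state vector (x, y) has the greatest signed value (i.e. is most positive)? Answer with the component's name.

t=0.000: state=(2.070, 1.950)
step 1 (dt=0.01): k1=(0.188, -0.112), k2=(0.189, -0.111), k3=(0.189, -0.111), k4=(0.189, -0.110); state += dt/6·(k1+2k2+2k3+k4)
t=0.010: state=(2.072, 1.949)
t=0.020: state=(2.074, 1.948)
t=0.030: state=(2.076, 1.947)
continuing one RK4 step at a time; state shown every 20 steps (Δt=0.2):
t=0.200: state=(2.110, 1.932)
t=0.400: state=(2.154, 1.922)
t=0.600: state=(2.200, 1.921)
t=0.800: state=(2.246, 1.930)
t=1.000: state=(2.290, 1.947)
t=1.200: state=(2.330, 1.974)
t=1.400: state=(2.363, 2.008)
t=1.600: state=(2.387, 2.049)
t=1.800: state=(2.400, 2.095)
t=2.000: state=(2.402, 2.144)
t=2.200: state=(2.391, 2.193)
t=2.400: state=(2.369, 2.239)
t=2.600: state=(2.337, 2.280)
t=2.800: state=(2.296, 2.312)
t=3.000: state=(2.250, 2.335)
t=3.200: state=(2.200, 2.345)
t=3.400: state=(2.151, 2.344)
t=3.600: state=(2.105, 2.331)
t=3.800: state=(2.063, 2.308)
t=4.000: state=(2.028, 2.275)
t=4.160: state=(2.006, 2.244)
compare at T: x=2.006, y=2.244

largest component: y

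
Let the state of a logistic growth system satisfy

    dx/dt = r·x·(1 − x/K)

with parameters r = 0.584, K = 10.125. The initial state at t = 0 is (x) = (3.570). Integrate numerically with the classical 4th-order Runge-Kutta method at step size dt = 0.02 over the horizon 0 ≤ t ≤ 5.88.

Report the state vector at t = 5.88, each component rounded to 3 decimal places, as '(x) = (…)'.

(x) = (9.559)

t=0.000: state=(3.570)
step 1 (dt=0.02): k1=(1.350), k2=(1.352), k3=(1.352), k4=(1.354); state += dt/6·(k1+2k2+2k3+k4)
t=0.020: state=(3.597)
t=0.040: state=(3.624)
t=0.060: state=(3.651)
continuing one RK4 step at a time; state shown every 10 steps (Δt=0.2):
t=0.200: state=(3.844)
t=0.400: state=(4.127)
t=0.600: state=(4.415)
t=0.800: state=(4.708)
t=1.000: state=(5.003)
t=1.200: state=(5.298)
t=1.400: state=(5.592)
t=1.600: state=(5.882)
t=1.800: state=(6.167)
t=2.000: state=(6.445)
t=2.200: state=(6.714)
t=2.400: state=(6.973)
t=2.600: state=(7.221)
t=2.800: state=(7.456)
t=3.000: state=(7.680)
t=3.200: state=(7.890)
t=3.400: state=(8.086)
t=3.600: state=(8.270)
t=3.800: state=(8.440)
t=4.000: state=(8.598)
t=4.200: state=(8.743)
t=4.400: state=(8.877)
t=4.600: state=(8.999)
t=4.800: state=(9.111)
t=5.000: state=(9.213)
t=5.200: state=(9.305)
t=5.400: state=(9.389)
t=5.600: state=(9.465)
t=5.800: state=(9.533)
t=5.880: state=(9.559)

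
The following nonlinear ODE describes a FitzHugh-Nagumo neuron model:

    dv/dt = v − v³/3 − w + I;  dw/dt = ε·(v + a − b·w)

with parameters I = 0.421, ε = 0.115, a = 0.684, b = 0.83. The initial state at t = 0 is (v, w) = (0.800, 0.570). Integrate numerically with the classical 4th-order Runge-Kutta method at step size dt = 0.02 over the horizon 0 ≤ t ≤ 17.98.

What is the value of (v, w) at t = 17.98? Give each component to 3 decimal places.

(v, w) = (-1.386, -0.150)

t=0.000: state=(0.800, 0.570)
step 1 (dt=0.02): k1=(0.480, 0.116), k2=(0.481, 0.117), k3=(0.481, 0.117), k4=(0.481, 0.117); state += dt/6·(k1+2k2+2k3+k4)
t=0.020: state=(0.810, 0.572)
t=0.040: state=(0.819, 0.575)
t=0.060: state=(0.829, 0.577)
continuing one RK4 step at a time; state shown every 50 steps (Δt=1):
t=1.000: state=(1.235, 0.707)
t=2.000: state=(1.403, 0.865)
t=3.000: state=(1.371, 1.014)
t=4.000: state=(1.263, 1.142)
t=5.000: state=(1.115, 1.243)
t=6.000: state=(0.916, 1.317)
t=7.000: state=(0.611, 1.357)
t=8.000: state=(-0.001, 1.346)
t=9.000: state=(-1.320, 1.230)
t=10.000: state=(-1.940, 1.002)
t=11.000: state=(-1.914, 0.773)
t=12.000: state=(-1.837, 0.572)
t=13.000: state=(-1.759, 0.398)
t=14.000: state=(-1.682, 0.248)
t=15.000: state=(-1.606, 0.120)
t=16.000: state=(-1.531, 0.012)
t=17.000: state=(-1.457, -0.078)
t=17.980: state=(-1.386, -0.150)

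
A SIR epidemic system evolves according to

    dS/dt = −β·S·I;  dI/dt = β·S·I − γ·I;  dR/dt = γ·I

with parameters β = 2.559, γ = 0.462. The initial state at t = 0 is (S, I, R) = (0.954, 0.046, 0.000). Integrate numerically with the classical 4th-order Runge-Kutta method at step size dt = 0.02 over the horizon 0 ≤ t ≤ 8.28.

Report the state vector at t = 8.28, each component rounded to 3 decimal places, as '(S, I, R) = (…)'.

(S, I, R) = (0.005, 0.049, 0.946)

t=0.000: state=(0.954, 0.046, 0.000)
step 1 (dt=0.02): k1=(-0.112, 0.091, 0.021), k2=(-0.114, 0.093, 0.022), k3=(-0.114, 0.093, 0.022), k4=(-0.117, 0.094, 0.022); state += dt/6·(k1+2k2+2k3+k4)
t=0.020: state=(0.952, 0.048, 0.000)
t=0.040: state=(0.949, 0.050, 0.001)
t=0.060: state=(0.947, 0.052, 0.001)
continuing one RK4 step at a time; state shown every 25 steps (Δt=0.5):
t=0.500: state=(0.864, 0.118, 0.018)
t=1.000: state=(0.686, 0.255, 0.060)
t=1.500: state=(0.445, 0.417, 0.138)
t=2.000: state=(0.243, 0.510, 0.247)
t=2.500: state=(0.126, 0.508, 0.366)
t=3.000: state=(0.068, 0.455, 0.478)
t=3.500: state=(0.040, 0.386, 0.575)
t=4.000: state=(0.025, 0.319, 0.656)
t=4.500: state=(0.017, 0.260, 0.723)
t=5.000: state=(0.013, 0.210, 0.777)
t=5.500: state=(0.010, 0.169, 0.821)
t=6.000: state=(0.008, 0.136, 0.856)
t=6.500: state=(0.007, 0.109, 0.884)
t=7.000: state=(0.006, 0.087, 0.906)
t=7.500: state=(0.006, 0.070, 0.924)
t=8.000: state=(0.005, 0.056, 0.939)
t=8.280: state=(0.005, 0.049, 0.946)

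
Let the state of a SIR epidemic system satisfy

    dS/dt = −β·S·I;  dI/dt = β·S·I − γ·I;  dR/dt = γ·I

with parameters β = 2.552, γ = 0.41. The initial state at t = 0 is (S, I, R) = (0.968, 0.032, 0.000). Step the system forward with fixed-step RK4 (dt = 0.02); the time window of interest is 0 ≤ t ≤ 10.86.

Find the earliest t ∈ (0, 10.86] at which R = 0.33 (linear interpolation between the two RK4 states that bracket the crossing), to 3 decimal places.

t = 2.617

t=0.000: state=(0.968, 0.032, 0.000)
step 1 (dt=0.02): k1=(-0.079, 0.066, 0.013), k2=(-0.081, 0.067, 0.013), k3=(-0.081, 0.067, 0.013), k4=(-0.082, 0.069, 0.014); state += dt/6·(k1+2k2+2k3+k4)
t=0.020: state=(0.966, 0.033, 0.000)
t=0.040: state=(0.965, 0.035, 0.001)
t=0.060: state=(0.963, 0.036, 0.001)
continuing one RK4 step at a time; state shown every 25 steps (Δt=0.5):
t=0.500: state=(0.902, 0.087, 0.011)
t=1.000: state=(0.755, 0.205, 0.040)
t=1.500: state=(0.521, 0.379, 0.099)
t=2.000: state=(0.292, 0.516, 0.193)
t=2.500: state=(0.146, 0.550, 0.304)
t=2.600: state=(0.127, 0.547, 0.326)
next step: t=2.620: state=(0.124, 0.546, 0.331) — R has crossed 0.33
linear interpolation between t=2.600 (0.32614) and t=2.620 (0.33062) → t≈2.617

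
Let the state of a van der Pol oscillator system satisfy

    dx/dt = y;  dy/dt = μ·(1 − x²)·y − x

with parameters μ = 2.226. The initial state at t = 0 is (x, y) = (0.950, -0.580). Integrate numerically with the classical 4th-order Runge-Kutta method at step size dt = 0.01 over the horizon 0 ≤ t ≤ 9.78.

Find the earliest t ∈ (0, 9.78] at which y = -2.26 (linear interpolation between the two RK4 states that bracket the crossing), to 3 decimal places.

t = 0.706

t=0.000: state=(0.950, -0.580)
step 1 (dt=0.01): k1=(-0.580, -1.076), k2=(-0.585, -1.081), k3=(-0.585, -1.081), k4=(-0.591, -1.087); state += dt/6·(k1+2k2+2k3+k4)
t=0.010: state=(0.944, -0.591)
t=0.020: state=(0.938, -0.602)
t=0.030: state=(0.932, -0.613)
continuing one RK4 step at a time; state shown every 50 steps (Δt=0.5):
t=0.500: state=(0.481, -1.446)
t=0.700: state=(0.120, -2.230)
next step: t=0.710: state=(0.098, -2.281) — y has crossed -2.26
linear interpolation between t=0.700 (-2.22981) and t=0.710 (-2.28050) → t≈0.706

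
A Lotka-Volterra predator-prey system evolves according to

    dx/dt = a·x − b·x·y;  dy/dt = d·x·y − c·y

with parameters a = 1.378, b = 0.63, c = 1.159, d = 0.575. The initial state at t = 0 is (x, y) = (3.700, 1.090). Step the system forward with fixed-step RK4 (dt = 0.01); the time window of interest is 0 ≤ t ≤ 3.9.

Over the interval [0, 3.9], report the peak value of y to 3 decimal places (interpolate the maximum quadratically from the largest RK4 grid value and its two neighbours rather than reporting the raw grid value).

max y = 4.712

t=0.000: state=(3.700, 1.090)
step 1 (dt=0.01): k1=(2.558, 1.056), k2=(2.554, 1.069), k3=(2.554, 1.069), k4=(2.550, 1.082); state += dt/6·(k1+2k2+2k3+k4)
t=0.010: state=(3.726, 1.101)
t=0.020: state=(3.751, 1.112)
t=0.030: state=(3.776, 1.123)
continuing one RK4 step at a time; state shown every 20 steps (Δt=0.2):
t=0.200: state=(4.182, 1.361)
t=0.400: state=(4.527, 1.785)
t=0.600: state=(4.591, 2.399)
t=0.800: state=(4.261, 3.178)
t=1.000: state=(3.575, 3.966)
t=1.200: state=(2.749, 4.525)
t=1.400: state=(2.015, 4.712)
t=1.600: state=(1.476, 4.559)
t=1.800: state=(1.119, 4.191)
t=2.000: state=(0.894, 3.728)
t=2.200: state=(0.759, 3.249)
t=2.400: state=(0.683, 2.799)
t=2.600: state=(0.649, 2.396)
t=2.800: state=(0.647, 2.046)
t=3.000: state=(0.671, 1.750)
t=3.200: state=(0.721, 1.504)
t=3.400: state=(0.796, 1.301)
t=3.600: state=(0.900, 1.137)
t=3.800: state=(1.036, 1.008)
t=3.900: state=(1.118, 0.955)
largest grid value and its neighbours: y(1.390)=4.71151, y(1.400)=4.71193, y(1.410)=4.71149
parabola through these three points peaks at t≈1.400 with y≈4.71193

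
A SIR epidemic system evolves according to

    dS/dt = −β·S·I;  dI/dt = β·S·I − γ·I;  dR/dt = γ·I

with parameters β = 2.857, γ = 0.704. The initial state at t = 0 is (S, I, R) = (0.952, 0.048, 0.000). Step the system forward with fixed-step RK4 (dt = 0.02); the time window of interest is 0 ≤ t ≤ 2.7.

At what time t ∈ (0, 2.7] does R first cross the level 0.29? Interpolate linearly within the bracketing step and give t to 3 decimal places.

t = 1.789

t=0.000: state=(0.952, 0.048, 0.000)
step 1 (dt=0.02): k1=(-0.131, 0.097, 0.034), k2=(-0.133, 0.099, 0.034), k3=(-0.133, 0.099, 0.034), k4=(-0.136, 0.100, 0.035); state += dt/6·(k1+2k2+2k3+k4)
t=0.020: state=(0.949, 0.050, 0.001)
t=0.040: state=(0.947, 0.052, 0.001)
t=0.060: state=(0.944, 0.054, 0.002)
continuing one RK4 step at a time; state shown every 5 steps (Δt=0.1):
t=0.100: state=(0.938, 0.059, 0.004)
t=0.200: state=(0.920, 0.071, 0.008)
t=0.300: state=(0.900, 0.086, 0.014)
t=0.400: state=(0.876, 0.103, 0.020)
t=0.500: state=(0.848, 0.123, 0.028)
t=0.600: state=(0.816, 0.146, 0.038)
t=0.700: state=(0.780, 0.171, 0.049)
t=0.800: state=(0.740, 0.198, 0.062)
t=0.900: state=(0.697, 0.226, 0.077)
t=1.000: state=(0.650, 0.256, 0.094)
t=1.100: state=(0.602, 0.285, 0.113)
t=1.200: state=(0.553, 0.313, 0.134)
t=1.300: state=(0.503, 0.340, 0.157)
t=1.400: state=(0.455, 0.363, 0.182)
t=1.500: state=(0.409, 0.383, 0.208)
t=1.600: state=(0.366, 0.398, 0.236)
t=1.700: state=(0.326, 0.410, 0.264)
t=1.780: state=(0.297, 0.416, 0.287)
next step: t=1.800: state=(0.290, 0.417, 0.293) — R has crossed 0.29
linear interpolation between t=1.780 (0.28729) and t=1.800 (0.29316) → t≈1.789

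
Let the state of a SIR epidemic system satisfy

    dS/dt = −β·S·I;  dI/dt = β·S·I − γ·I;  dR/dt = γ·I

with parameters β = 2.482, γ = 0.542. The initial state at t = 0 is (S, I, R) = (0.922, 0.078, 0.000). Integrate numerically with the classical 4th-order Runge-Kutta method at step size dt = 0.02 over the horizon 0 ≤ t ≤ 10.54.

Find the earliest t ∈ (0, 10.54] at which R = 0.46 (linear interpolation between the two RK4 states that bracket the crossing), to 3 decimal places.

t = 2.552

t=0.000: state=(0.922, 0.078, 0.000)
step 1 (dt=0.02): k1=(-0.178, 0.136, 0.042), k2=(-0.181, 0.138, 0.043), k3=(-0.181, 0.138, 0.043), k4=(-0.184, 0.140, 0.044); state += dt/6·(k1+2k2+2k3+k4)
t=0.020: state=(0.918, 0.081, 0.001)
t=0.040: state=(0.915, 0.084, 0.002)
t=0.060: state=(0.911, 0.087, 0.003)
continuing one RK4 step at a time; state shown every 25 steps (Δt=0.5):
t=0.500: state=(0.793, 0.174, 0.033)
t=1.000: state=(0.587, 0.314, 0.099)
t=1.500: state=(0.367, 0.432, 0.201)
t=2.000: state=(0.208, 0.467, 0.325)
t=2.500: state=(0.119, 0.434, 0.448)
t=2.540: state=(0.114, 0.429, 0.457)
next step: t=2.560: state=(0.111, 0.427, 0.462) — R has crossed 0.46
linear interpolation between t=2.540 (0.45726) and t=2.560 (0.46190) → t≈2.552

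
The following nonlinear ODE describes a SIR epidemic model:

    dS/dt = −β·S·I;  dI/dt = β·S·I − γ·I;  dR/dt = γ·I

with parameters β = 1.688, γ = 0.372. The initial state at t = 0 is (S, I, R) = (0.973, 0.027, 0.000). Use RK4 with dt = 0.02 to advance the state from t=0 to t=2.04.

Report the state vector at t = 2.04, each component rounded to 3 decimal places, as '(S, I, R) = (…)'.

(S, I, R) = (0.670, 0.248, 0.082)

t=0.000: state=(0.973, 0.027, 0.000)
step 1 (dt=0.02): k1=(-0.044, 0.034, 0.010), k2=(-0.045, 0.035, 0.010), k3=(-0.045, 0.035, 0.010), k4=(-0.045, 0.035, 0.010); state += dt/6·(k1+2k2+2k3+k4)
t=0.020: state=(0.972, 0.028, 0.000)
t=0.040: state=(0.971, 0.028, 0.000)
t=0.060: state=(0.970, 0.029, 0.001)
continuing one RK4 step at a time; state shown every 5 steps (Δt=0.1):
t=0.100: state=(0.968, 0.031, 0.001)
t=0.200: state=(0.963, 0.035, 0.002)
t=0.300: state=(0.957, 0.039, 0.004)
t=0.400: state=(0.950, 0.045, 0.005)
t=0.500: state=(0.943, 0.050, 0.007)
t=0.600: state=(0.934, 0.057, 0.009)
t=0.700: state=(0.925, 0.064, 0.011)
t=0.800: state=(0.914, 0.072, 0.014)
t=0.900: state=(0.902, 0.081, 0.017)
t=1.000: state=(0.889, 0.091, 0.020)
t=1.100: state=(0.875, 0.102, 0.023)
t=1.200: state=(0.859, 0.113, 0.027)
t=1.300: state=(0.842, 0.126, 0.032)
t=1.400: state=(0.824, 0.140, 0.037)
t=1.500: state=(0.803, 0.154, 0.042)
t=1.600: state=(0.782, 0.170, 0.048)
t=1.700: state=(0.759, 0.187, 0.055)
t=1.800: state=(0.734, 0.204, 0.062)
t=1.900: state=(0.708, 0.222, 0.070)
t=2.000: state=(0.681, 0.240, 0.079)
t=2.040: state=(0.670, 0.248, 0.082)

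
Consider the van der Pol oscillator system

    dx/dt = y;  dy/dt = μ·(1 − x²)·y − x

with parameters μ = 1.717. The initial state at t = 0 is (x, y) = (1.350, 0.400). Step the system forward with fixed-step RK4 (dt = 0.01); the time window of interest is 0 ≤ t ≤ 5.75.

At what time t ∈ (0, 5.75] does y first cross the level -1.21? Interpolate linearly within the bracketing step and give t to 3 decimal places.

t=0.000: state=(1.350, 0.400)
step 1 (dt=0.01): k1=(0.400, -1.915), k2=(0.390, -1.907), k3=(0.390, -1.907), k4=(0.381, -1.899); state += dt/6·(k1+2k2+2k3+k4)
t=0.010: state=(1.354, 0.381)
t=0.020: state=(1.358, 0.362)
t=0.030: state=(1.361, 0.343)
continuing one RK4 step at a time; state shown every 20 steps (Δt=0.2):
t=0.200: state=(1.394, 0.057)
t=0.400: state=(1.379, -0.197)
t=0.600: state=(1.320, -0.384)
t=0.800: state=(1.227, -0.540)
t=1.000: state=(1.104, -0.698)
t=1.200: state=(0.946, -0.889)
t=1.400: state=(0.743, -1.157)
t=1.430: state=(0.708, -1.208)
next step: t=1.440: state=(0.696, -1.225) — y has crossed -1.21
linear interpolation between t=1.430 (-1.20787) and t=1.440 (-1.22549) → t≈1.431

t = 1.431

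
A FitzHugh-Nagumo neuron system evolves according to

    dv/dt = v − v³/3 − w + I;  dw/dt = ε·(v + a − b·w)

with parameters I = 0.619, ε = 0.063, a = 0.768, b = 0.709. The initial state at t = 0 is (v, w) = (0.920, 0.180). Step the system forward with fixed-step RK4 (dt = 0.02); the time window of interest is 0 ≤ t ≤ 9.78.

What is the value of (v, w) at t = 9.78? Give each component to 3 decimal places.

t=0.000: state=(0.920, 0.180)
step 1 (dt=0.02): k1=(1.099, 0.098), k2=(1.100, 0.099), k3=(1.100, 0.099), k4=(1.100, 0.100); state += dt/6·(k1+2k2+2k3+k4)
t=0.020: state=(0.942, 0.182)
t=0.040: state=(0.964, 0.184)
t=0.060: state=(0.986, 0.186)
continuing one RK4 step at a time; state shown every 25 steps (Δt=0.5):
t=0.500: state=(1.428, 0.237)
t=1.000: state=(1.718, 0.305)
t=1.500: state=(1.811, 0.378)
t=2.000: state=(1.820, 0.450)
t=2.500: state=(1.801, 0.520)
t=3.000: state=(1.774, 0.589)
t=3.500: state=(1.745, 0.654)
t=4.000: state=(1.714, 0.718)
t=4.500: state=(1.682, 0.779)
t=5.000: state=(1.650, 0.837)
t=5.500: state=(1.617, 0.894)
t=6.000: state=(1.583, 0.948)
t=6.500: state=(1.549, 0.999)
t=7.000: state=(1.513, 1.049)
t=7.500: state=(1.477, 1.096)
t=8.000: state=(1.439, 1.141)
t=8.500: state=(1.400, 1.184)
t=9.000: state=(1.359, 1.225)
t=9.500: state=(1.316, 1.264)
t=9.780: state=(1.291, 1.284)

(v, w) = (1.291, 1.284)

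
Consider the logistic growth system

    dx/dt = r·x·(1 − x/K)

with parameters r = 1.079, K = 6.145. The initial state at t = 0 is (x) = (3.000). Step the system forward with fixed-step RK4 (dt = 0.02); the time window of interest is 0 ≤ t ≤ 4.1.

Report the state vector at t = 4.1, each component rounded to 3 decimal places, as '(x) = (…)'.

(x) = (6.069)

t=0.000: state=(3.000)
step 1 (dt=0.02): k1=(1.657), k2=(1.657), k3=(1.657), k4=(1.657); state += dt/6·(k1+2k2+2k3+k4)
t=0.020: state=(3.033)
t=0.040: state=(3.066)
t=0.060: state=(3.099)
continuing one RK4 step at a time; state shown every 10 steps (Δt=0.2):
t=0.200: state=(3.331)
t=0.400: state=(3.656)
t=0.600: state=(3.968)
t=0.800: state=(4.261)
t=1.000: state=(4.530)
t=1.200: state=(4.774)
t=1.400: state=(4.990)
t=1.600: state=(5.179)
t=1.800: state=(5.342)
t=2.000: state=(5.481)
t=2.200: state=(5.598)
t=2.400: state=(5.697)
t=2.600: state=(5.779)
t=2.800: state=(5.846)
t=3.000: state=(5.902)
t=3.200: state=(5.948)
t=3.400: state=(5.985)
t=3.600: state=(6.015)
t=3.800: state=(6.040)
t=4.000: state=(6.060)
t=4.100: state=(6.069)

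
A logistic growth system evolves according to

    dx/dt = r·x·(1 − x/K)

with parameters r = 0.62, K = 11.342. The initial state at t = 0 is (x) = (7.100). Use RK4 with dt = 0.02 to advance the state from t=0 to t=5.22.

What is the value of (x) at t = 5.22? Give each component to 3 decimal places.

(x) = (11.082)

t=0.000: state=(7.100)
step 1 (dt=0.02): k1=(1.646), k2=(1.644), k3=(1.644), k4=(1.641); state += dt/6·(k1+2k2+2k3+k4)
t=0.020: state=(7.133)
t=0.040: state=(7.166)
t=0.060: state=(7.198)
continuing one RK4 step at a time; state shown every 10 steps (Δt=0.2):
t=0.200: state=(7.424)
t=0.400: state=(7.735)
t=0.600: state=(8.033)
t=0.800: state=(8.316)
t=1.000: state=(8.583)
t=1.200: state=(8.834)
t=1.400: state=(9.068)
t=1.600: state=(9.285)
t=1.800: state=(9.485)
t=2.000: state=(9.670)
t=2.200: state=(9.839)
t=2.400: state=(9.994)
t=2.600: state=(10.134)
t=2.800: state=(10.262)
t=3.000: state=(10.377)
t=3.200: state=(10.481)
t=3.400: state=(10.574)
t=3.600: state=(10.659)
t=3.800: state=(10.734)
t=4.000: state=(10.802)
t=4.200: state=(10.862)
t=4.400: state=(10.916)
t=4.600: state=(10.964)
t=4.800: state=(11.007)
t=5.000: state=(11.045)
t=5.200: state=(11.079)
t=5.220: state=(11.082)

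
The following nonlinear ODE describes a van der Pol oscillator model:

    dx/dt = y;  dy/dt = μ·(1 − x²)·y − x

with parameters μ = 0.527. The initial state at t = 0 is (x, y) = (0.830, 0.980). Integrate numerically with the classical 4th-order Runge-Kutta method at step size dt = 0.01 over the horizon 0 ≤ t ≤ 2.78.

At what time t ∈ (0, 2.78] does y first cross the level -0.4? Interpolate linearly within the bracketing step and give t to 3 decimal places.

t=0.000: state=(0.830, 0.980)
step 1 (dt=0.01): k1=(0.980, -0.669), k2=(0.977, -0.679), k3=(0.977, -0.679), k4=(0.973, -0.689); state += dt/6·(k1+2k2+2k3+k4)
t=0.010: state=(0.840, 0.973)
t=0.020: state=(0.849, 0.966)
t=0.030: state=(0.859, 0.959)
continuing one RK4 step at a time; state shown every 10 steps (Δt=0.1):
t=0.100: state=(0.924, 0.904)
t=0.200: state=(1.010, 0.810)
t=0.300: state=(1.086, 0.701)
t=0.400: state=(1.150, 0.581)
t=0.500: state=(1.202, 0.452)
t=0.600: state=(1.240, 0.320)
t=0.700: state=(1.266, 0.187)
t=0.800: state=(1.278, 0.056)
t=0.900: state=(1.277, -0.072)
t=1.000: state=(1.264, -0.194)
t=1.100: state=(1.238, -0.312)
t=1.170: state=(1.214, -0.391)
next step: t=1.180: state=(1.210, -0.403) — y has crossed -0.4
linear interpolation between t=1.170 (-0.39136) and t=1.180 (-0.40250) → t≈1.178

t = 1.178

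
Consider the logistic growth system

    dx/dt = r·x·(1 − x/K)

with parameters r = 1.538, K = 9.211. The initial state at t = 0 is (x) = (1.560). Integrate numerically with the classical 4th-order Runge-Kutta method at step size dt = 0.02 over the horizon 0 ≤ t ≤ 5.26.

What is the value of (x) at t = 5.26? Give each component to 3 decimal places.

(x) = (9.197)

t=0.000: state=(1.560)
step 1 (dt=0.02): k1=(1.993), k2=(2.013), k3=(2.013), k4=(2.034); state += dt/6·(k1+2k2+2k3+k4)
t=0.020: state=(1.600)
t=0.040: state=(1.641)
t=0.060: state=(1.683)
continuing one RK4 step at a time; state shown every 10 steps (Δt=0.2):
t=0.200: state=(2.000)
t=0.400: state=(2.523)
t=0.600: state=(3.123)
t=0.800: state=(3.786)
t=1.000: state=(4.485)
t=1.200: state=(5.191)
t=1.400: state=(5.869)
t=1.600: state=(6.493)
t=1.800: state=(7.043)
t=2.000: state=(7.511)
t=2.200: state=(7.897)
t=2.400: state=(8.207)
t=2.600: state=(8.451)
t=2.800: state=(8.640)
t=3.000: state=(8.784)
t=3.200: state=(8.893)
t=3.400: state=(8.975)
t=3.600: state=(9.036)
t=3.800: state=(9.082)
t=4.000: state=(9.116)
t=4.200: state=(9.141)
t=4.400: state=(9.159)
t=4.600: state=(9.173)
t=4.800: state=(9.183)
t=5.000: state=(9.190)
t=5.200: state=(9.196)
t=5.260: state=(9.197)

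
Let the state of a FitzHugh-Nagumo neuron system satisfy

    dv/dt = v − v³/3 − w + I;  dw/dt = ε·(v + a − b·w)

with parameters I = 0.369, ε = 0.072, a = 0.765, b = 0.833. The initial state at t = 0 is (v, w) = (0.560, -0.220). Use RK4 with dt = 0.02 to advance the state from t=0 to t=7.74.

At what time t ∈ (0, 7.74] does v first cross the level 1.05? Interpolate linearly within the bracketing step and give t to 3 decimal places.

t=0.000: state=(0.560, -0.220)
step 1 (dt=0.02): k1=(1.090, 0.109), k2=(1.097, 0.109), k3=(1.097, 0.109), k4=(1.103, 0.110); state += dt/6·(k1+2k2+2k3+k4)
t=0.020: state=(0.582, -0.218)
t=0.040: state=(0.604, -0.216)
t=0.060: state=(0.627, -0.213)
t=0.400: state=(1.031, -0.170)
next step: t=0.420: state=(1.055, -0.168) — v has crossed 1.05
linear interpolation between t=0.400 (1.03065) and t=0.420 (1.05471) → t≈0.416

t = 0.416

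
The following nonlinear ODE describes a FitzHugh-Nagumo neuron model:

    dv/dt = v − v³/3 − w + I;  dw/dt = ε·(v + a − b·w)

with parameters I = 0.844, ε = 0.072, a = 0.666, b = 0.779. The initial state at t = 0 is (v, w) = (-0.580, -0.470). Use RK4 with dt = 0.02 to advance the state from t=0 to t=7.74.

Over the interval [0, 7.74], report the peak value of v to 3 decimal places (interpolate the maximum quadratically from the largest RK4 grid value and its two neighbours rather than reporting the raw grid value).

max v = 2.088

t=0.000: state=(-0.580, -0.470)
step 1 (dt=0.02): k1=(0.799, 0.033), k2=(0.804, 0.033), k3=(0.804, 0.033), k4=(0.809, 0.034); state += dt/6·(k1+2k2+2k3+k4)
t=0.020: state=(-0.564, -0.469)
t=0.040: state=(-0.548, -0.469)
t=0.060: state=(-0.531, -0.468)
continuing one RK4 step at a time; state shown every 25 steps (Δt=0.5):
t=0.500: state=(-0.094, -0.446)
t=1.000: state=(0.659, -0.401)
t=1.500: state=(1.552, -0.326)
t=2.000: state=(2.001, -0.229)
t=2.500: state=(2.086, -0.126)
t=3.000: state=(2.078, -0.025)
t=3.500: state=(2.052, 0.073)
t=4.000: state=(2.023, 0.167)
t=4.500: state=(1.993, 0.257)
t=5.000: state=(1.963, 0.344)
t=5.500: state=(1.934, 0.427)
t=6.000: state=(1.904, 0.507)
t=6.500: state=(1.874, 0.584)
t=7.000: state=(1.844, 0.657)
t=7.500: state=(1.814, 0.728)
t=7.740: state=(1.800, 0.761)
largest grid value and its neighbours: v(2.600)=2.08773, v(2.620)=2.08776, v(2.640)=2.08772
parabola through these three points peaks at t≈2.618 with v≈2.08776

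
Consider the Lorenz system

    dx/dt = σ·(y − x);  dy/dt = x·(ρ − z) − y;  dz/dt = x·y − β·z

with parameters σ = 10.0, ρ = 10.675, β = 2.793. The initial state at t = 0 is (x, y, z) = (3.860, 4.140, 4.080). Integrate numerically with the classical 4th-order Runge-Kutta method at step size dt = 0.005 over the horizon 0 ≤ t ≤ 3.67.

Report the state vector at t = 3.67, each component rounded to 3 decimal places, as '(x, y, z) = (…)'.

(x, y, z) = (4.873, 4.750, 9.648)

t=0.000: state=(3.860, 4.140, 4.080)
step 1 (dt=0.005): k1=(2.800, 21.317, 4.585), k2=(3.263, 21.265, 4.788), k3=(3.250, 21.271, 4.791), k4=(3.701, 21.225, 4.998); state += dt/6·(k1+2k2+2k3+k4)
t=0.005: state=(3.876, 4.246, 4.104)
t=0.010: state=(3.897, 4.352, 4.130)
t=0.015: state=(3.922, 4.458, 4.158)
continuing one RK4 step at a time; state shown every 40 steps (Δt=0.2):
t=0.200: state=(6.424, 8.052, 7.411)
t=0.400: state=(7.440, 6.381, 13.182)
t=0.600: state=(4.283, 2.966, 11.328)
t=0.800: state=(3.088, 3.111, 7.977)
t=1.000: state=(3.982, 4.794, 6.659)
t=1.200: state=(5.948, 6.888, 8.505)
t=1.400: state=(6.550, 6.060, 11.623)
t=1.600: state=(4.859, 4.034, 10.881)
t=1.800: state=(4.014, 4.004, 8.753)
t=2.000: state=(4.631, 5.185, 8.012)
t=2.200: state=(5.791, 6.239, 9.341)
t=2.400: state=(5.903, 5.559, 10.857)
t=2.600: state=(4.946, 4.507, 10.281)
t=2.800: state=(4.536, 4.580, 9.050)
t=3.000: state=(4.997, 5.351, 8.797)
t=3.200: state=(5.619, 5.797, 9.699)
t=3.400: state=(5.533, 5.297, 10.374)
t=3.600: state=(4.994, 4.775, 9.920)
t=3.670: state=(4.873, 4.750, 9.648)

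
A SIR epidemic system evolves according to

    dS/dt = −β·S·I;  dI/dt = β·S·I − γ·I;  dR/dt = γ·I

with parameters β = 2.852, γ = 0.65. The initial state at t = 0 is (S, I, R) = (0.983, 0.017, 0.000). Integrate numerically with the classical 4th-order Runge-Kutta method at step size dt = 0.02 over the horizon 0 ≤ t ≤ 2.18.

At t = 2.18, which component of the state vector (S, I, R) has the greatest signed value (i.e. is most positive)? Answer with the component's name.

largest component: I

t=0.000: state=(0.983, 0.017, 0.000)
step 1 (dt=0.02): k1=(-0.048, 0.037, 0.011), k2=(-0.049, 0.037, 0.011), k3=(-0.049, 0.037, 0.011), k4=(-0.050, 0.038, 0.012); state += dt/6·(k1+2k2+2k3+k4)
t=0.020: state=(0.982, 0.018, 0.000)
t=0.040: state=(0.981, 0.019, 0.000)
t=0.060: state=(0.980, 0.019, 0.001)
continuing one RK4 step at a time; state shown every 5 steps (Δt=0.1):
t=0.100: state=(0.978, 0.021, 0.001)
t=0.200: state=(0.971, 0.026, 0.003)
t=0.300: state=(0.963, 0.032, 0.005)
t=0.400: state=(0.953, 0.040, 0.007)
t=0.500: state=(0.941, 0.049, 0.010)
t=0.600: state=(0.927, 0.060, 0.013)
t=0.700: state=(0.910, 0.073, 0.018)
t=0.800: state=(0.889, 0.088, 0.023)
t=0.900: state=(0.865, 0.106, 0.029)
t=1.000: state=(0.837, 0.126, 0.037)
t=1.100: state=(0.805, 0.150, 0.046)
t=1.200: state=(0.768, 0.175, 0.056)
t=1.300: state=(0.728, 0.204, 0.068)
t=1.400: state=(0.684, 0.233, 0.083)
t=1.500: state=(0.637, 0.264, 0.099)
t=1.600: state=(0.588, 0.295, 0.117)
t=1.700: state=(0.539, 0.324, 0.137)
t=1.800: state=(0.489, 0.352, 0.159)
t=1.900: state=(0.441, 0.376, 0.183)
t=2.000: state=(0.395, 0.397, 0.208)
t=2.100: state=(0.352, 0.414, 0.234)
t=2.180: state=(0.320, 0.424, 0.256)
compare at T: S=0.320, I=0.424, R=0.256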